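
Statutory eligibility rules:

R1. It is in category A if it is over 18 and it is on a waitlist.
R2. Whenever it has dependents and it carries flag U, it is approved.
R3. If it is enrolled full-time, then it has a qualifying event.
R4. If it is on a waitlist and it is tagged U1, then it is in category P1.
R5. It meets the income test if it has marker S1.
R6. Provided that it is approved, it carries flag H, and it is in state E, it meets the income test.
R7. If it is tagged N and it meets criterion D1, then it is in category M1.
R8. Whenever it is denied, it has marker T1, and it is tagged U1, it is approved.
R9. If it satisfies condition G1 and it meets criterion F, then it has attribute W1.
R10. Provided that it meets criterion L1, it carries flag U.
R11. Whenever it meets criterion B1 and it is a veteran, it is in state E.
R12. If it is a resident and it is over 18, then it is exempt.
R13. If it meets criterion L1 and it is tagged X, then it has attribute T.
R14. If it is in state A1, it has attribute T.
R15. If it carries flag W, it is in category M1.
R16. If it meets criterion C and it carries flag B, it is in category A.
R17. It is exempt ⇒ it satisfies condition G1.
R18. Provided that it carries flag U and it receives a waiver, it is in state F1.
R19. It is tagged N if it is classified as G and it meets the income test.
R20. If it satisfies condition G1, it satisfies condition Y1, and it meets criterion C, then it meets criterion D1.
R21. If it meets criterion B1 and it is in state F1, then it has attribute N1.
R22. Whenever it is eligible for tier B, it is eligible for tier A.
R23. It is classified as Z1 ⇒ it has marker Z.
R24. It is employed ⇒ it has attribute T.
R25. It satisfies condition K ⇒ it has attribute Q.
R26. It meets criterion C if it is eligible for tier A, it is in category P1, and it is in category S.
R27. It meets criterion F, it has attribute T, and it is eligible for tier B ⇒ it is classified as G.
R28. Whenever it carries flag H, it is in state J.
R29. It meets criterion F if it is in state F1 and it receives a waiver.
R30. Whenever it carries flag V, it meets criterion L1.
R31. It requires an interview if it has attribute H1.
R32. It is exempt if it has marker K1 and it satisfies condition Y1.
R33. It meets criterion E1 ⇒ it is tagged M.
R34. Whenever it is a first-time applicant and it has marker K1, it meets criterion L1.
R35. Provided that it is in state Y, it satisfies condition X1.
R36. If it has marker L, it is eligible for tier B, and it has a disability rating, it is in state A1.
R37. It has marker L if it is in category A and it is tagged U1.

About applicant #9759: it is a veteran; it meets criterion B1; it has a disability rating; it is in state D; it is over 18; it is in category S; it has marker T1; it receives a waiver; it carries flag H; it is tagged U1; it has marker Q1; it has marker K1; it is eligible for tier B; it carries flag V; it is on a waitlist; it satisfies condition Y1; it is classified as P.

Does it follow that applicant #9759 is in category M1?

Forward chaining from the given facts derives: is in category A, is in category P1, is in state E, is eligible for tier A, meets criterion C, is in state J, meets criterion L1, is exempt, has marker L, carries flag U, satisfies condition G1, is in state F1, meets criterion D1, has attribute N1, meets criterion F, is in state A1, has attribute W1, has attribute T, is classified as G.
Rules concluding "it is in category M1": R7 needs "it is tagged N"; R15 needs "it carries flag W" — none of these are established.

No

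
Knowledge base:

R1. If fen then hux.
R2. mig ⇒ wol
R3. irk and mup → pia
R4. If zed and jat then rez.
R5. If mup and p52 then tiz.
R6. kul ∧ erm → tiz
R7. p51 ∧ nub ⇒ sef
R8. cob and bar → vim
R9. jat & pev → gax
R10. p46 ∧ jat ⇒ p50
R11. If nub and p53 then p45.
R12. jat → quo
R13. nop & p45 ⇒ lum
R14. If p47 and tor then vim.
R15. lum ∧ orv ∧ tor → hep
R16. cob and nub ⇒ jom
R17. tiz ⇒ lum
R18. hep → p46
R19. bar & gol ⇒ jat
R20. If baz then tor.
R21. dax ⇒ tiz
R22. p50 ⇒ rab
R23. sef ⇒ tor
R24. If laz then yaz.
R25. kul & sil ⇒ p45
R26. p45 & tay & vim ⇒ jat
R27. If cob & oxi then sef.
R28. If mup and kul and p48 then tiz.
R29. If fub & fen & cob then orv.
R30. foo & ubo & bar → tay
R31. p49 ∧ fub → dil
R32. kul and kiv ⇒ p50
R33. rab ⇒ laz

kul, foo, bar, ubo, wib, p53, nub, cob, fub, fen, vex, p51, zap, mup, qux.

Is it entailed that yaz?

No

Forward chaining from the given facts derives: hux, sef, vim, p45, jom, tor, orv, tay, jat, quo.
The only rule concluding yaz is R24, which needs laz; that is never established.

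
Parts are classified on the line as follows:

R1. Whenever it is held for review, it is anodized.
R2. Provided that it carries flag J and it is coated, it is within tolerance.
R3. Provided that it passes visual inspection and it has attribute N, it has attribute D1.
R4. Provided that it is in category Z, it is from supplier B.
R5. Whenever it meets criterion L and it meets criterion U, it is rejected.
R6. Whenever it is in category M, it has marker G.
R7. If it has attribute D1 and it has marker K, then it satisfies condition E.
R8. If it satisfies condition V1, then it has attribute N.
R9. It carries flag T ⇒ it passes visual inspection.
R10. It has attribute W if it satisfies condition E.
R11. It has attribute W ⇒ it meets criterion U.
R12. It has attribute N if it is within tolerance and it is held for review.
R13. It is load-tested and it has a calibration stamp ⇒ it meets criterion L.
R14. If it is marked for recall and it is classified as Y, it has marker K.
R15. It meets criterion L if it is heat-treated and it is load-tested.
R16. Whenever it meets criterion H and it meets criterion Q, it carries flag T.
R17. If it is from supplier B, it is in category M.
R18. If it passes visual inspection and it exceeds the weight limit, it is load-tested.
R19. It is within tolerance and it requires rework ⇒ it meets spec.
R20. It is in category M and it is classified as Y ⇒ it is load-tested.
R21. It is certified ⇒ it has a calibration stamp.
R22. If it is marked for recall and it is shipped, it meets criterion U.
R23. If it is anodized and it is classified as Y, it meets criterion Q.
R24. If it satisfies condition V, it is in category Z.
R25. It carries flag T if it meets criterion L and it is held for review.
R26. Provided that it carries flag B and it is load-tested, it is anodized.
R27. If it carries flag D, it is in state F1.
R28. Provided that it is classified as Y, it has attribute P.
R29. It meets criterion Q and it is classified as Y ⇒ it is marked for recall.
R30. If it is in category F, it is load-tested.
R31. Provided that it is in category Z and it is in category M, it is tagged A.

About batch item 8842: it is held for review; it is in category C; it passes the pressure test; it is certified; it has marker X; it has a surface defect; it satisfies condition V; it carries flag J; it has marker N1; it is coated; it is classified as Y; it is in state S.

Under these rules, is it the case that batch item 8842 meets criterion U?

By R1 (it is held for review): it is anodized.
By R2 (it carries flag J, it is coated): it is within tolerance.
By R12 (it is within tolerance, it is held for review): it has attribute N.
By R21 (it is certified): it has a calibration stamp.
By R23 (it is anodized, it is classified as Y): it meets criterion Q.
By R24 (it satisfies condition V): it is in category Z.
By R29 (it meets criterion Q, it is classified as Y): it is marked for recall.
By R4 (it is in category Z): it is from supplier B.
By R14 (it is marked for recall, it is classified as Y): it has marker K.
By R17 (it is from supplier B): it is in category M.
By R20 (it is in category M, it is classified as Y): it is load-tested.
By R13 (it is load-tested, it has a calibration stamp): it meets criterion L.
By R25 (it meets criterion L, it is held for review): it carries flag T.
By R9 (it carries flag T): it passes visual inspection.
By R3 (it passes visual inspection, it has attribute N): it has attribute D1.
By R7 (it has attribute D1, it has marker K): it satisfies condition E.
By R10 (it satisfies condition E): it has attribute W.
By R11 (it has attribute W): it meets criterion U.

Yes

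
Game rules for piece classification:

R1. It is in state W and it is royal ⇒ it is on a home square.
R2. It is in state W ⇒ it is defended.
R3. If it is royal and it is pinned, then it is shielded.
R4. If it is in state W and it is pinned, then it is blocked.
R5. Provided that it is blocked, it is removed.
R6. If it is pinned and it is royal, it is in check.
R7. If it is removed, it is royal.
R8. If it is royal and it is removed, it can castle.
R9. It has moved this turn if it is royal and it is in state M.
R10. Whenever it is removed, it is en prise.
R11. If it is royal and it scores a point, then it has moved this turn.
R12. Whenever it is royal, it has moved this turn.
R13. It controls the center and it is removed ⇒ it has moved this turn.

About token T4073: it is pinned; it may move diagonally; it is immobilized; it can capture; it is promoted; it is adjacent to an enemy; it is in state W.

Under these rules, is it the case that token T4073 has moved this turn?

By R4 (it is in state W, it is pinned): it is blocked.
By R5 (it is blocked): it is removed.
By R7 (it is removed): it is royal.
By R12 (it is royal): it has moved this turn.

Yes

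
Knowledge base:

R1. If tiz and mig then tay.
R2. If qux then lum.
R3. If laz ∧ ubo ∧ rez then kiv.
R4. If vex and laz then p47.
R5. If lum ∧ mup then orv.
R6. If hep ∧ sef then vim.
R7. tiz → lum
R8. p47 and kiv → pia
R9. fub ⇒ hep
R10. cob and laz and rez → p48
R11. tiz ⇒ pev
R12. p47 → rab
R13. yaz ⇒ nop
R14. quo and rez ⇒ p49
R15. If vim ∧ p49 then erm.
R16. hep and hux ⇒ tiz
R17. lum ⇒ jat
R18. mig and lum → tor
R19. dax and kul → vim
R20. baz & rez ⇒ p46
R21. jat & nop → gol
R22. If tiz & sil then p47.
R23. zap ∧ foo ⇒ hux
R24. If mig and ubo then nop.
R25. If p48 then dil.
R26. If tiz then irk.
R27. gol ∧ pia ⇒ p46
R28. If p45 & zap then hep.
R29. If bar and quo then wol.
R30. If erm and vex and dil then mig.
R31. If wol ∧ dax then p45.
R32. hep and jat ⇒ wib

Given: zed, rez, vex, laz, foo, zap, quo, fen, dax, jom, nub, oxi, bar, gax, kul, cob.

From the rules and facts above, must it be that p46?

Forward chaining from the given facts derives: p47, p48, rab, p49, vim, hux, dil, wol, p45, erm, hep, mig, tiz, irk, tay, lum, pev, jat, tor, wib.
Rules concluding p46: R20 needs baz; R27 needs gol — none of these are established.

No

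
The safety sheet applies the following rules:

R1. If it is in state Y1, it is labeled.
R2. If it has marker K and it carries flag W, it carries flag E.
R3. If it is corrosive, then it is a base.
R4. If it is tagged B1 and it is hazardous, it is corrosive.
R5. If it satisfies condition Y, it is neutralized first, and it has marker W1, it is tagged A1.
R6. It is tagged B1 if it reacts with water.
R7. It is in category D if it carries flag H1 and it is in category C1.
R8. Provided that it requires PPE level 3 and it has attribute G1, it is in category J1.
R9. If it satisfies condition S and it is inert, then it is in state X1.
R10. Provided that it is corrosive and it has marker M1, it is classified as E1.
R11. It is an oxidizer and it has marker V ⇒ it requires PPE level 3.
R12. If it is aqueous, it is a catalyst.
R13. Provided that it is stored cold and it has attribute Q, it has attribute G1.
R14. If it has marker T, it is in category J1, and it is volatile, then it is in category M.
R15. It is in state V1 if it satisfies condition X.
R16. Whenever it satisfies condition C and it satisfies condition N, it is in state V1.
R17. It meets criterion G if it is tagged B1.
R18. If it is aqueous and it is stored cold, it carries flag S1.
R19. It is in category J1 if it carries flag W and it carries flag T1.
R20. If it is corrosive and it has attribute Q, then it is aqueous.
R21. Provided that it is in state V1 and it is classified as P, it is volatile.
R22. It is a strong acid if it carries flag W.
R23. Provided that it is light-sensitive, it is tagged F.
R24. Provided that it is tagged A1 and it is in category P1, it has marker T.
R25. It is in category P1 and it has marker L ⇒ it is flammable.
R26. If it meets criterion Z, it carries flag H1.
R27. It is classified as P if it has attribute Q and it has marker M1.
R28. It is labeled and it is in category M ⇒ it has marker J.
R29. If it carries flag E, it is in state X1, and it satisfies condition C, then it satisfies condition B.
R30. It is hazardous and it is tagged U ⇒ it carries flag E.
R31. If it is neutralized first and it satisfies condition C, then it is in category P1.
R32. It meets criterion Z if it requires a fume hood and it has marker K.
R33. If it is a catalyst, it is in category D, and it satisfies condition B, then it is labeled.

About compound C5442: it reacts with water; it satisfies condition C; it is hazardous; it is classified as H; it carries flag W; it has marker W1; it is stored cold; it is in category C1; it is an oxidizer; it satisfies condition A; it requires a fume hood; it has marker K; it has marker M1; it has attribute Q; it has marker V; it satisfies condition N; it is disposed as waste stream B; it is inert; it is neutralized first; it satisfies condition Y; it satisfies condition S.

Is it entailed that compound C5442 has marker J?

Yes

By R2 (it has marker K, it carries flag W): it carries flag E.
By R5 (it satisfies condition Y, it is neutralized first, it has marker W1): it is tagged A1.
By R6 (it reacts with water): it is tagged B1.
By R9 (it satisfies condition S, it is inert): it is in state X1.
By R11 (it is an oxidizer, it has marker V): it requires PPE level 3.
By R13 (it is stored cold, it has attribute Q): it has attribute G1.
By R16 (it satisfies condition C, it satisfies condition N): it is in state V1.
By R27 (it has attribute Q, it has marker M1): it is classified as P.
By R29 (it carries flag E, it is in state X1, it satisfies condition C): it satisfies condition B.
By R31 (it is neutralized first, it satisfies condition C): it is in category P1.
By R32 (it requires a fume hood, it has marker K): it meets criterion Z.
By R4 (it is tagged B1, it is hazardous): it is corrosive.
By R8 (it requires PPE level 3, it has attribute G1): it is in category J1.
By R20 (it is corrosive, it has attribute Q): it is aqueous.
By R21 (it is in state V1, it is classified as P): it is volatile.
By R24 (it is tagged A1, it is in category P1): it has marker T.
By R26 (it meets criterion Z): it carries flag H1.
By R7 (it carries flag H1, it is in category C1): it is in category D.
By R12 (it is aqueous): it is a catalyst.
By R14 (it has marker T, it is in category J1, it is volatile): it is in category M.
By R33 (it is a catalyst, it is in category D, it satisfies condition B): it is labeled.
By R28 (it is labeled, it is in category M): it has marker J.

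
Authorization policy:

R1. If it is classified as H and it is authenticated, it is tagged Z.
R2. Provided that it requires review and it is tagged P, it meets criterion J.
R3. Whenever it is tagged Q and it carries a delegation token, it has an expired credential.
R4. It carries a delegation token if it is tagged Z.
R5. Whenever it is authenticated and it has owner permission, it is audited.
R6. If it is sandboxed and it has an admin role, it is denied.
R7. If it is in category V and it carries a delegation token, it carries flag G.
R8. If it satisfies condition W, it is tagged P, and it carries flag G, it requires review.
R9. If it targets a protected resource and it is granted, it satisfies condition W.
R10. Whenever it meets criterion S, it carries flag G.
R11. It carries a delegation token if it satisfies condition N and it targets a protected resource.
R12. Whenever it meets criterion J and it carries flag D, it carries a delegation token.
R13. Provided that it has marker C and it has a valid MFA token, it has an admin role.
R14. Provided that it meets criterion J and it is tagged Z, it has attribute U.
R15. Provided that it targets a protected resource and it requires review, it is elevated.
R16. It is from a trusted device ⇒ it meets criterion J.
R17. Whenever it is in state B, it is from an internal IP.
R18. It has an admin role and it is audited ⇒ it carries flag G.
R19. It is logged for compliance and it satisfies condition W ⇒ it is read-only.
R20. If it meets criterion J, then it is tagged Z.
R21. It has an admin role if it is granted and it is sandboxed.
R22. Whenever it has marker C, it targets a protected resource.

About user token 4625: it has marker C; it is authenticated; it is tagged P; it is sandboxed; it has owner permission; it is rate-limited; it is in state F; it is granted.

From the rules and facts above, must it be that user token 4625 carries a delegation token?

By R5 (it is authenticated, it has owner permission): it is audited.
By R21 (it is granted, it is sandboxed): it has an admin role.
By R22 (it has marker C): it targets a protected resource.
By R9 (it targets a protected resource, it is granted): it satisfies condition W.
By R18 (it has an admin role, it is audited): it carries flag G.
By R8 (it satisfies condition W, it is tagged P, it carries flag G): it requires review.
By R2 (it requires review, it is tagged P): it meets criterion J.
By R20 (it meets criterion J): it is tagged Z.
By R4 (it is tagged Z): it carries a delegation token.

Yes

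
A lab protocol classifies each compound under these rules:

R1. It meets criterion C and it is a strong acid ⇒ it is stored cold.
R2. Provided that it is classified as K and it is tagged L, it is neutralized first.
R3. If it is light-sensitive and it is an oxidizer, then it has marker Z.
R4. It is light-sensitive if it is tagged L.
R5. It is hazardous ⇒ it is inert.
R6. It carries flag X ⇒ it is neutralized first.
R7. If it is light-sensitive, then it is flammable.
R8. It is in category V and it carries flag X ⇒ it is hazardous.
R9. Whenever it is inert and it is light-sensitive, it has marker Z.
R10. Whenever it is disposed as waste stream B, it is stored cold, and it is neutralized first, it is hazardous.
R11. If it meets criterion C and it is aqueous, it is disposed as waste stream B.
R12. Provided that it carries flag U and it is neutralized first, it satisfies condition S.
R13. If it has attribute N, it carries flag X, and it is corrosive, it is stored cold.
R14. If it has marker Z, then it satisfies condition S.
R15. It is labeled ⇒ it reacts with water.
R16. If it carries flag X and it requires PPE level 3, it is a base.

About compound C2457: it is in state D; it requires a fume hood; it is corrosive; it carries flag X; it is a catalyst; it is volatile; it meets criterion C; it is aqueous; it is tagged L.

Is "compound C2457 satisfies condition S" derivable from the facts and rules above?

No

Forward chaining from the given facts derives: is light-sensitive, is neutralized first, is flammable, is disposed as waste stream B.
Rules concluding "it satisfies condition S": R12 needs "it carries flag U"; R14 needs "it has marker Z" — none of these are established.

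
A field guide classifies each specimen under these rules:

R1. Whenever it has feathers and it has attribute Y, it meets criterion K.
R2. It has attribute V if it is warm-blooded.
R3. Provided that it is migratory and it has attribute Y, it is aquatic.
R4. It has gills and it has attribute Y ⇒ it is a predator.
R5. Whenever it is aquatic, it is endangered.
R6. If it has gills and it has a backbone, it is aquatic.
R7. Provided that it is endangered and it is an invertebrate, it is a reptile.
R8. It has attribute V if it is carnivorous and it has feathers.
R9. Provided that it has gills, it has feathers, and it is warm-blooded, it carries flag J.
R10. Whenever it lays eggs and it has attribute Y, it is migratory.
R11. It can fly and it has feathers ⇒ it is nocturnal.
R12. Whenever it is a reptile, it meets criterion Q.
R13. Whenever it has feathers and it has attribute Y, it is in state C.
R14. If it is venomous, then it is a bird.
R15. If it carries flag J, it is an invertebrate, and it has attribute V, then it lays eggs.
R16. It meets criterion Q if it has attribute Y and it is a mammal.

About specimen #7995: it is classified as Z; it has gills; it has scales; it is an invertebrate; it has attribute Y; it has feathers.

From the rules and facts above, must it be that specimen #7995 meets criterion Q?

No

Forward chaining from the given facts derives: meets criterion K, is a predator, is in state C.
Rules concluding "it meets criterion Q": R12 needs "it is a reptile"; R16 needs "it is a mammal" — none of these are established.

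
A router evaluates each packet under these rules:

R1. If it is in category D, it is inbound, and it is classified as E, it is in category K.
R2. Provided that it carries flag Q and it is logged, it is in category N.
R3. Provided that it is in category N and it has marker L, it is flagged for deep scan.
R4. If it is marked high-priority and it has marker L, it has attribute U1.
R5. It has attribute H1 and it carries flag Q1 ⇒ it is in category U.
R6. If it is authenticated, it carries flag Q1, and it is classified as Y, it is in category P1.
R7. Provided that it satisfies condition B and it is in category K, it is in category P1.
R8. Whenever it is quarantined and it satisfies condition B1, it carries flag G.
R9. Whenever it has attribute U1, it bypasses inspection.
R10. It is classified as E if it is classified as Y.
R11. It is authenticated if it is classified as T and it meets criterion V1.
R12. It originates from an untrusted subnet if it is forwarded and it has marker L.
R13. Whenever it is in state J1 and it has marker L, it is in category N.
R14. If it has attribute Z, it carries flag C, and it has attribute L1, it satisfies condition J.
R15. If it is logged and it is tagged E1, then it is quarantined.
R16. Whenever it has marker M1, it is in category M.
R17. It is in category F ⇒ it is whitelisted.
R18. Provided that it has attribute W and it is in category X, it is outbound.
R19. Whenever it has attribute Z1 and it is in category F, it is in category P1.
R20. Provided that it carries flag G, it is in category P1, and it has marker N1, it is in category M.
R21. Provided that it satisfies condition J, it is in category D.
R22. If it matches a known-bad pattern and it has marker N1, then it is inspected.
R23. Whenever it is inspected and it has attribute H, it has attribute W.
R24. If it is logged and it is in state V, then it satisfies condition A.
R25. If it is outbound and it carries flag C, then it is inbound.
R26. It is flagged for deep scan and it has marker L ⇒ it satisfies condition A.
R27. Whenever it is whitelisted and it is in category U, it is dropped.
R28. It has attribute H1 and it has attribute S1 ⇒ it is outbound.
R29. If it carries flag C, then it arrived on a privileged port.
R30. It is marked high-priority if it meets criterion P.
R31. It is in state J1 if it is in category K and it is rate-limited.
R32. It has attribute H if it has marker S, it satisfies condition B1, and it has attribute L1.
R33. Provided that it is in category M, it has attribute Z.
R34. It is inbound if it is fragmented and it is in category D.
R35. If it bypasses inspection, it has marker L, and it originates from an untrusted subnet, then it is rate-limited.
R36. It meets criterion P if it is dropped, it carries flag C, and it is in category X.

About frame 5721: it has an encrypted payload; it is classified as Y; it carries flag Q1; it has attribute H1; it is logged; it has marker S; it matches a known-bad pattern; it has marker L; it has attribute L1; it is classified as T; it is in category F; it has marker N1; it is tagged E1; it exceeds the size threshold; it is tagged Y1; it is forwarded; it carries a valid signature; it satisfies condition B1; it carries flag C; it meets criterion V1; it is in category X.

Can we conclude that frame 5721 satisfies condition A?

Yes

By R5 (it has attribute H1, it carries flag Q1): it is in category U.
By R10 (it is classified as Y): it is classified as E.
By R11 (it is classified as T, it meets criterion V1): it is authenticated.
By R12 (it is forwarded, it has marker L): it originates from an untrusted subnet.
By R15 (it is logged, it is tagged E1): it is quarantined.
By R17 (it is in category F): it is whitelisted.
By R22 (it matches a known-bad pattern, it has marker N1): it is inspected.
By R27 (it is whitelisted, it is in category U): it is dropped.
By R32 (it has marker S, it satisfies condition B1, it has attribute L1): it has attribute H.
By R36 (it is dropped, it carries flag C, it is in category X): it meets criterion P.
By R6 (it is authenticated, it carries flag Q1, it is classified as Y): it is in category P1.
By R8 (it is quarantined, it satisfies condition B1): it carries flag G.
By R20 (it carries flag G, it is in category P1, it has marker N1): it is in category M.
By R23 (it is inspected, it has attribute H): it has attribute W.
By R30 (it meets criterion P): it is marked high-priority.
By R33 (it is in category M): it has attribute Z.
By R4 (it is marked high-priority, it has marker L): it has attribute U1.
By R9 (it has attribute U1): it bypasses inspection.
By R14 (it has attribute Z, it carries flag C, it has attribute L1): it satisfies condition J.
By R18 (it has attribute W, it is in category X): it is outbound.
By R21 (it satisfies condition J): it is in category D.
By R25 (it is outbound, it carries flag C): it is inbound.
By R35 (it bypasses inspection, it has marker L, it originates from an untrusted subnet): it is rate-limited.
By R1 (it is in category D, it is inbound, it is classified as E): it is in category K.
By R31 (it is in category K, it is rate-limited): it is in state J1.
By R13 (it is in state J1, it has marker L): it is in category N.
By R3 (it is in category N, it has marker L): it is flagged for deep scan.
By R26 (it is flagged for deep scan, it has marker L): it satisfies condition A.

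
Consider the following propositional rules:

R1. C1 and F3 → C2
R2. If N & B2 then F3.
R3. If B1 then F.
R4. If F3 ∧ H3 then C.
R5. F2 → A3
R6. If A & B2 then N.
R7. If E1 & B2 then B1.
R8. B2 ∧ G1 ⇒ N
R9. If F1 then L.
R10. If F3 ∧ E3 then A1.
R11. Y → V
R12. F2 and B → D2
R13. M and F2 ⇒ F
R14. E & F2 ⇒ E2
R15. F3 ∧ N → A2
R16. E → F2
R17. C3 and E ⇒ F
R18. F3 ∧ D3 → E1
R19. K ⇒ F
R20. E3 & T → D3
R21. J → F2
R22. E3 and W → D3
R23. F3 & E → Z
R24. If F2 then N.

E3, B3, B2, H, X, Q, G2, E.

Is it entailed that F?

No

Forward chaining from the given facts derives: F2, N, F3, A3, A1, E2, A2, Z.
Rules concluding F: R3 needs B1; R13 needs M; R17 needs C3; R19 needs K — none of these are established.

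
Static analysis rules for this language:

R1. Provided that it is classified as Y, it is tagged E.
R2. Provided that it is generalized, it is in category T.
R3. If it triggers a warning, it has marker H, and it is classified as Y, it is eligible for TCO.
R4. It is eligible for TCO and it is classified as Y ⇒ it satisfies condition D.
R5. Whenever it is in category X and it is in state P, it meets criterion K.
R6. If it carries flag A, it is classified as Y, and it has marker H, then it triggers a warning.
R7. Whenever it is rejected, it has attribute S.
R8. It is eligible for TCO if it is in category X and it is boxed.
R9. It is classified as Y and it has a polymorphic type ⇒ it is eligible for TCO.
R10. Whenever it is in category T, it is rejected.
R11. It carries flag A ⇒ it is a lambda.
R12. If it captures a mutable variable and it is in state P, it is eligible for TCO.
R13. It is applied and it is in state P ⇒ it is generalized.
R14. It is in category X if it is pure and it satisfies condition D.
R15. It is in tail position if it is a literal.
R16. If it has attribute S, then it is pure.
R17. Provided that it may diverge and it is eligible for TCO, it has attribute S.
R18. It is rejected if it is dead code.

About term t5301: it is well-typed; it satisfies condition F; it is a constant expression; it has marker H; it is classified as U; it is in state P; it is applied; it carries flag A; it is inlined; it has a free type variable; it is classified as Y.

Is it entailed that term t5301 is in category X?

Yes

By R6 (it carries flag A, it is classified as Y, it has marker H): it triggers a warning.
By R13 (it is applied, it is in state P): it is generalized.
By R2 (it is generalized): it is in category T.
By R3 (it triggers a warning, it has marker H, it is classified as Y): it is eligible for TCO.
By R4 (it is eligible for TCO, it is classified as Y): it satisfies condition D.
By R10 (it is in category T): it is rejected.
By R7 (it is rejected): it has attribute S.
By R16 (it has attribute S): it is pure.
By R14 (it is pure, it satisfies condition D): it is in category X.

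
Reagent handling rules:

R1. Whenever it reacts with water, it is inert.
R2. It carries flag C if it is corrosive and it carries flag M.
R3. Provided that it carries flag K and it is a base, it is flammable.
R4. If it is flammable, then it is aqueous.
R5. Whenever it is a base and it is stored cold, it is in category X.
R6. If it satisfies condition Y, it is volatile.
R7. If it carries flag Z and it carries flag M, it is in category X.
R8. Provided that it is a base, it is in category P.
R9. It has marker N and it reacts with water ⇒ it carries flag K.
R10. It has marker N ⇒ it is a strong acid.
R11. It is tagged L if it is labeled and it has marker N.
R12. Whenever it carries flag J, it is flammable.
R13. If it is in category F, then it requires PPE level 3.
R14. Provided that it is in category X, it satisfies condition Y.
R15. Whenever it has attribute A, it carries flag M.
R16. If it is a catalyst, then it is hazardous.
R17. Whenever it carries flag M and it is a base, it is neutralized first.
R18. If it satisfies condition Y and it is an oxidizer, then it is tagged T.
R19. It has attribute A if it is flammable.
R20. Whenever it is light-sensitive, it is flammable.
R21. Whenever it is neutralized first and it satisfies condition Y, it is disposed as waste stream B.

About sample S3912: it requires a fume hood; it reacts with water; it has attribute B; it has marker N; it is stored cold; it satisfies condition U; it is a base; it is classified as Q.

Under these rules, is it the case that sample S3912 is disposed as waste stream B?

Yes

By R5 (it is a base, it is stored cold): it is in category X.
By R9 (it has marker N, it reacts with water): it carries flag K.
By R14 (it is in category X): it satisfies condition Y.
By R3 (it carries flag K, it is a base): it is flammable.
By R19 (it is flammable): it has attribute A.
By R15 (it has attribute A): it carries flag M.
By R17 (it carries flag M, it is a base): it is neutralized first.
By R21 (it is neutralized first, it satisfies condition Y): it is disposed as waste stream B.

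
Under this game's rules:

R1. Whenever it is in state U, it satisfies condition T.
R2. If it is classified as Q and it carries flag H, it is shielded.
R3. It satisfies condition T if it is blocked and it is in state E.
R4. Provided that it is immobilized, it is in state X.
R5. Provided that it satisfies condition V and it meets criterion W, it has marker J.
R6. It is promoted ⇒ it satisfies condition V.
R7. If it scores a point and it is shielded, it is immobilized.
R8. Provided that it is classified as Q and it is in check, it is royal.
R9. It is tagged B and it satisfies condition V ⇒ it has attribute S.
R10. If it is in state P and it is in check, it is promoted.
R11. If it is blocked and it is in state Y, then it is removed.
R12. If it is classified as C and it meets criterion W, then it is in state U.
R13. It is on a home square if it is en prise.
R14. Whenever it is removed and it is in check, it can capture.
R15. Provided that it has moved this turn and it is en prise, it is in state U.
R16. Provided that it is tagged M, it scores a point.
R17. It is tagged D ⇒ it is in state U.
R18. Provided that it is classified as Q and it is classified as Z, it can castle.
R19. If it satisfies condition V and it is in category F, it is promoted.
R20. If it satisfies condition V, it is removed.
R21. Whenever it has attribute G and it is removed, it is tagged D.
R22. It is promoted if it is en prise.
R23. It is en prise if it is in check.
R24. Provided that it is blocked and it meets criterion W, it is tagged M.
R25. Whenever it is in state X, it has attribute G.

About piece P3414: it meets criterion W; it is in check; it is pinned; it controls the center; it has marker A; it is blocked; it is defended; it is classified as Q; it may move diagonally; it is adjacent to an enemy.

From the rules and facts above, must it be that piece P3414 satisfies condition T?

Forward chaining from the given facts derives: is royal, is en prise, is tagged M, is on a home square, scores a point, is promoted, satisfies condition V, is removed, has marker J, can capture.
Rules concluding "it satisfies condition T": R1 needs "it is in state U"; R3 needs "it is in state E" — none of these are established.

No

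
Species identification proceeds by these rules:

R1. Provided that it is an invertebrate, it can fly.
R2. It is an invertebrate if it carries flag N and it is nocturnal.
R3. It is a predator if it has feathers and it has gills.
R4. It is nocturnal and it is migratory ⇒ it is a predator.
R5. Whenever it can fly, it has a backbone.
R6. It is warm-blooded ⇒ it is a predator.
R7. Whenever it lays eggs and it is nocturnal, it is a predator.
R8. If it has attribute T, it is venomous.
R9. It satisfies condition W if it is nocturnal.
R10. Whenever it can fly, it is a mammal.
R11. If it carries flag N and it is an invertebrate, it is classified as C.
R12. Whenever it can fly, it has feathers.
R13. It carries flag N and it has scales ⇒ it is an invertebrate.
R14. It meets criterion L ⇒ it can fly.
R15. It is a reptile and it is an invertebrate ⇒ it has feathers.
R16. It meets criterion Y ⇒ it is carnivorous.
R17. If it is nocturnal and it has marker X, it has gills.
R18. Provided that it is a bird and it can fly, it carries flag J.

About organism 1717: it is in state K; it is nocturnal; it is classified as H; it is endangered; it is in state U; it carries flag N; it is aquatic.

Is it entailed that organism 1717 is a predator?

Forward chaining from the given facts derives: is an invertebrate, satisfies condition W, is classified as C, can fly, has a backbone, is a mammal, has feathers.
Rules concluding "it is a predator": R3 needs "it has gills"; R4 needs "it is migratory"; R6 needs "it is warm-blooded"; R7 needs "it lays eggs" — none of these are established.

No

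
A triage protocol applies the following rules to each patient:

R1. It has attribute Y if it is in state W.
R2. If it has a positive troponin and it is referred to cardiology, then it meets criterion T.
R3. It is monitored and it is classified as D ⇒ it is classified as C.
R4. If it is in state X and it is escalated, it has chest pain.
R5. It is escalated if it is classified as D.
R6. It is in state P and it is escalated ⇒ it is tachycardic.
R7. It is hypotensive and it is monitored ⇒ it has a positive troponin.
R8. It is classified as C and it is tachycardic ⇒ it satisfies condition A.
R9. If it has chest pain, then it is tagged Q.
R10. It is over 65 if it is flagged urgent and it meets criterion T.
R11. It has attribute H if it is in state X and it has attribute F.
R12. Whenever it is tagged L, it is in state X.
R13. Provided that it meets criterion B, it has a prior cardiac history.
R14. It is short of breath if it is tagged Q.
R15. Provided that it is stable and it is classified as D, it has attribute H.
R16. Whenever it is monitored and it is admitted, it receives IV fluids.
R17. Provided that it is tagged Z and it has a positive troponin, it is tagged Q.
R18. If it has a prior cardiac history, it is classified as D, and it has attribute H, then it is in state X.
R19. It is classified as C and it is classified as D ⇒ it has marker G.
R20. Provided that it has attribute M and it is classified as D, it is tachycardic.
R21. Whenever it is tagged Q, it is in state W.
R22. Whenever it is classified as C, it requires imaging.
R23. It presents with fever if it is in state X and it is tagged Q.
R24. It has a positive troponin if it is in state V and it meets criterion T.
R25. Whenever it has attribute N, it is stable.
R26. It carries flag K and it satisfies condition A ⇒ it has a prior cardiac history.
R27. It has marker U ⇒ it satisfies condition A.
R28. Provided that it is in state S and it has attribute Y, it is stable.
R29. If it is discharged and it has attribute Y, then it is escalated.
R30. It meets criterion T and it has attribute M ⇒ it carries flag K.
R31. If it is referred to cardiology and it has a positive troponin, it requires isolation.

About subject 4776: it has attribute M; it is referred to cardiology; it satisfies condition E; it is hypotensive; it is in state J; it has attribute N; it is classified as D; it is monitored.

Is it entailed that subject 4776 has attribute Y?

Yes

By R3 (it is monitored, it is classified as D): it is classified as C.
By R5 (it is classified as D): it is escalated.
By R7 (it is hypotensive, it is monitored): it has a positive troponin.
By R20 (it has attribute M, it is classified as D): it is tachycardic.
By R25 (it has attribute N): it is stable.
By R2 (it has a positive troponin, it is referred to cardiology): it meets criterion T.
By R8 (it is classified as C, it is tachycardic): it satisfies condition A.
By R15 (it is stable, it is classified as D): it has attribute H.
By R30 (it meets criterion T, it has attribute M): it carries flag K.
By R26 (it carries flag K, it satisfies condition A): it has a prior cardiac history.
By R18 (it has a prior cardiac history, it is classified as D, it has attribute H): it is in state X.
By R4 (it is in state X, it is escalated): it has chest pain.
By R9 (it has chest pain): it is tagged Q.
By R21 (it is tagged Q): it is in state W.
By R1 (it is in state W): it has attribute Y.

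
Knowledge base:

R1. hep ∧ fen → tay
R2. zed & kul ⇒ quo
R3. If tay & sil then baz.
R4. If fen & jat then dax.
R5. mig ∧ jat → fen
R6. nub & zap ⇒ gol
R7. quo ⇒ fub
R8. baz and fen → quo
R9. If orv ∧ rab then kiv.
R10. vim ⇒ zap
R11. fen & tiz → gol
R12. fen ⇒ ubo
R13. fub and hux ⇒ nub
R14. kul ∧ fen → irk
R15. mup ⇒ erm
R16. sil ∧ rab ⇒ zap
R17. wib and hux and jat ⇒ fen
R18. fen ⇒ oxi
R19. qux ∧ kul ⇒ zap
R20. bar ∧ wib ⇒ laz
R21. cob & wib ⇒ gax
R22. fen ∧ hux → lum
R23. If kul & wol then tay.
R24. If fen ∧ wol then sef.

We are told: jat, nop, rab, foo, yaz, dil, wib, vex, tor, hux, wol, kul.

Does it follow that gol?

Forward chaining from the given facts derives: fen, oxi, lum, tay, sef, dax, ubo, irk.
Rules concluding gol: R6 needs nub; R11 needs tiz — none of these are established.

No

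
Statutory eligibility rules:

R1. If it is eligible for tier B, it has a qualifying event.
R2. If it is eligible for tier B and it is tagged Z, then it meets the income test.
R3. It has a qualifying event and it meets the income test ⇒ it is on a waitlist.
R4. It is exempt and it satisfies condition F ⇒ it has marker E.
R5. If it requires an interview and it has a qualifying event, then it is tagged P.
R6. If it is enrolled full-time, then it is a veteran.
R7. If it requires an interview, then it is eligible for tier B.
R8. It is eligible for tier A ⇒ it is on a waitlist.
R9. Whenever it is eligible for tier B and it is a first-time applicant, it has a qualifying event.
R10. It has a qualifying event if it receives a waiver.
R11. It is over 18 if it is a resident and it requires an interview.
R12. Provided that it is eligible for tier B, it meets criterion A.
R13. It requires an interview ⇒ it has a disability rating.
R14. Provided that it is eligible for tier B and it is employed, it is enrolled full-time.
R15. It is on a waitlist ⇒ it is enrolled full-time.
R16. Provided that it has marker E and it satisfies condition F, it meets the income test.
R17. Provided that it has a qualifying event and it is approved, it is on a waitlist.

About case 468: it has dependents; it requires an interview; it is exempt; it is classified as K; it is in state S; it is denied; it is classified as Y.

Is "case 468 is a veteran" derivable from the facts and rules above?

No

Forward chaining from the given facts derives: is eligible for tier B, meets criterion A, has a disability rating, has a qualifying event, is tagged P.
The only rule concluding "it is a veteran" is R6, which needs "it is enrolled full-time"; that is never established.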